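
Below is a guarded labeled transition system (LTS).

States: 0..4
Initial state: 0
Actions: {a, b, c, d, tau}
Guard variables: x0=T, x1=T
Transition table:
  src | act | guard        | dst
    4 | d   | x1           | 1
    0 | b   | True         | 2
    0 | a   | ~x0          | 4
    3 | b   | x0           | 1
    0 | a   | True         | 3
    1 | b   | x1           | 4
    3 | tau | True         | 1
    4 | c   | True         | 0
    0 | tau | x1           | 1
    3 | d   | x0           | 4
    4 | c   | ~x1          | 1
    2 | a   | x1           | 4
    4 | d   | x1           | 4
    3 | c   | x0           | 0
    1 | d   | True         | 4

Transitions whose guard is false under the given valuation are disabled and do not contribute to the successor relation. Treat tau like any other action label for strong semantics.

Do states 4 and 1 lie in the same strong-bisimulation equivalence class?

Bisimulation quotient by refinement:
  round 0: {{0,1,2,3,4}}
  round 1: {{0},{1},{2},{3},{4}}
Fixed point at round 2; 5 class(es).
[4]={4}  [1]={1}

Answer: NOT BISIMILAR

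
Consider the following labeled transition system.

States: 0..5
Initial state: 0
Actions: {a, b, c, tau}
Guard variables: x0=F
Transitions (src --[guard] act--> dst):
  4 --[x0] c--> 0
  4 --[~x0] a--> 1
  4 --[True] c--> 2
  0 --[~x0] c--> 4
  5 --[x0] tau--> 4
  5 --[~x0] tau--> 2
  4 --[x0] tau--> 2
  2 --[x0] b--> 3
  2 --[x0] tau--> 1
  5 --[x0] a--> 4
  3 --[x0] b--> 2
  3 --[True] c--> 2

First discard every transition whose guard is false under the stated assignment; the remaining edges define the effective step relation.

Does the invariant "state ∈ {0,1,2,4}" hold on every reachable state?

Answer: INVARIANT HOLDS

Working:
Allowed set {0,1,2,4}
Reach set: {0,1,2,4}
  0: safe
  1: safe
  2: safe
  4: safe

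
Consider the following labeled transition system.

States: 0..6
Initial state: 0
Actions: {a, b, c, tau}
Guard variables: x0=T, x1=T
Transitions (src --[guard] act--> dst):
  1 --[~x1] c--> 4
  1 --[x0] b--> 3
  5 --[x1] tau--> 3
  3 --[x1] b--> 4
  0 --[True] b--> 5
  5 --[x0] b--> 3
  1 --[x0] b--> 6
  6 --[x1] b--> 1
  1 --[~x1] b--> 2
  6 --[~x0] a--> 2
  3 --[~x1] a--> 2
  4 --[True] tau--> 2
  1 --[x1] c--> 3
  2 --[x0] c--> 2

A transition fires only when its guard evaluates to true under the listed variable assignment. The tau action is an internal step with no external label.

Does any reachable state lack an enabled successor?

Answer: DEADLOCK-FREE

Trace:
Reachable = {0,2,3,4,5}
  0: b→5  [deg 1]
  2: c→2  [deg 1]
  3: b→4  [deg 1]
  4: tau→2  [deg 1]
  5: b→3  tau→3  [deg 2]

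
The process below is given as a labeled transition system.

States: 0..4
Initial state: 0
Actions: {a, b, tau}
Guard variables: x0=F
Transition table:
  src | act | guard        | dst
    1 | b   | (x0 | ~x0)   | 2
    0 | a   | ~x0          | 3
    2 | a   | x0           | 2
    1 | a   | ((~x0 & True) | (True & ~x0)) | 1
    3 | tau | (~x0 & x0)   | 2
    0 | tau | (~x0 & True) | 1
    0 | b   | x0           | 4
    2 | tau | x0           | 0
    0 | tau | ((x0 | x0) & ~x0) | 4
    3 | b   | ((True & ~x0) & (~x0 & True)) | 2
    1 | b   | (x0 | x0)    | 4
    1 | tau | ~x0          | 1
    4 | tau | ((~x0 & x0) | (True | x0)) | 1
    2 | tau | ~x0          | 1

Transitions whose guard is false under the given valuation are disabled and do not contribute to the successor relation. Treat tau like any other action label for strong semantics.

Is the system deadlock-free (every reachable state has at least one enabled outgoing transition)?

Reachable = {0,1,2,3}
  0: a→3  tau→1  [deg 2]
  1: a→1  b→2  tau→1  [deg 3]
  2: tau→1  [deg 1]
  3: b→2  [deg 1]

Answer: DEADLOCK-FREE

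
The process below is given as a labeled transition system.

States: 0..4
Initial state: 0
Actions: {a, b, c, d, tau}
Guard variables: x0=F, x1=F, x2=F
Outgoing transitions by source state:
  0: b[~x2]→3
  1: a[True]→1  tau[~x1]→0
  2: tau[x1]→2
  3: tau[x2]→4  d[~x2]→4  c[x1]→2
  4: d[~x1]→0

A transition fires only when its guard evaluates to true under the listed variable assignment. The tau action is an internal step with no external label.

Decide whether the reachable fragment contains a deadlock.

Answer: DEADLOCK-FREE

Analysis:
R = {0,3,4}
  0: b→3  [1 out]
  3: d→4  [1 out]
  4: d→0  [1 out]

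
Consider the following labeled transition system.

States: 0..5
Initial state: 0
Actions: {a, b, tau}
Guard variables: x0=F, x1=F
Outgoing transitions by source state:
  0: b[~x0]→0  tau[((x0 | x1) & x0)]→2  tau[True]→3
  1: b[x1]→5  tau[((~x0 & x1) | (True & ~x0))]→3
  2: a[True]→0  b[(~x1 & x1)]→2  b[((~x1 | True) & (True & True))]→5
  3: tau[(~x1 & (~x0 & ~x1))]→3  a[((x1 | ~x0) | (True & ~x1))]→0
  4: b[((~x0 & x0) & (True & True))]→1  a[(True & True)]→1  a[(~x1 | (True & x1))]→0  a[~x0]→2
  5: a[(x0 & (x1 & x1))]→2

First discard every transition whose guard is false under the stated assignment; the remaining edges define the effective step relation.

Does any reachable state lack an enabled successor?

Reach set: {0,3}
  0: b→0  tau→3  [2 exit(s)]
  3: a→0  tau→3  [2 exit(s)]

Answer: DEADLOCK-FREE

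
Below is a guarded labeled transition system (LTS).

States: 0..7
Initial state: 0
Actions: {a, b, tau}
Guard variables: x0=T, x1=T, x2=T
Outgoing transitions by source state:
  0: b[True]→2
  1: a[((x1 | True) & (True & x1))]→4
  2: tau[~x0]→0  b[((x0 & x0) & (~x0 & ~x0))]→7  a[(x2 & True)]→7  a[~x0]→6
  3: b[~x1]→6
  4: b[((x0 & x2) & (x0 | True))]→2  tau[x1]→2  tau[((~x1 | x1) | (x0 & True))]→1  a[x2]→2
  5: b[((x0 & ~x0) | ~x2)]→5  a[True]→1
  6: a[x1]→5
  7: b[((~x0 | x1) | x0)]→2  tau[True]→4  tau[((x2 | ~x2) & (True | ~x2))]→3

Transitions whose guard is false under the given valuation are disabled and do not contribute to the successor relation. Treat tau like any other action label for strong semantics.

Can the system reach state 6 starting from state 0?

Answer: UNREACHABLE

Trace:
Guard filter leaves 12 enabled edge(s).
Layer 0: {0}
Layer 1: {2}  total {0,2}
Layer 2: {7}  total {0,2,7}
Layer 3: {3,4}  total {0,2,3,4,7}
Layer 4: {1}  total {0,1,2,3,4,7}
Reachable = {0,1,2,3,4,7}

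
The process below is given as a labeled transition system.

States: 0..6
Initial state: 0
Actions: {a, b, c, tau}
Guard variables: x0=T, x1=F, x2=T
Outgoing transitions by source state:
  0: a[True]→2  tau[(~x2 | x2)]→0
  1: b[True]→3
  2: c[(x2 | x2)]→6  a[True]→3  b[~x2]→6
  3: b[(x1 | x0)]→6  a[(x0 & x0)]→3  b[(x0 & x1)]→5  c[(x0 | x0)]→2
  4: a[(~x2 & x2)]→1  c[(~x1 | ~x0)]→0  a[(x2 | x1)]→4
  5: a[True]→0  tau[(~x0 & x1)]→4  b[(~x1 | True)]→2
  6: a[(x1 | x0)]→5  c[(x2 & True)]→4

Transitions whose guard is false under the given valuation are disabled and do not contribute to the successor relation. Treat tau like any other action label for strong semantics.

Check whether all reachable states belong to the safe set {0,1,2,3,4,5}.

Safe = {0,1,2,3,4,5}
Reach set: {0,2,3,4,5,6}
  0: ok
  2: ok
  3: ok
  4: ok
  5: ok
  6: ✗ unsafe
reach 6 via a·c — violates

Answer: INVARIANT VIOLATED at state 6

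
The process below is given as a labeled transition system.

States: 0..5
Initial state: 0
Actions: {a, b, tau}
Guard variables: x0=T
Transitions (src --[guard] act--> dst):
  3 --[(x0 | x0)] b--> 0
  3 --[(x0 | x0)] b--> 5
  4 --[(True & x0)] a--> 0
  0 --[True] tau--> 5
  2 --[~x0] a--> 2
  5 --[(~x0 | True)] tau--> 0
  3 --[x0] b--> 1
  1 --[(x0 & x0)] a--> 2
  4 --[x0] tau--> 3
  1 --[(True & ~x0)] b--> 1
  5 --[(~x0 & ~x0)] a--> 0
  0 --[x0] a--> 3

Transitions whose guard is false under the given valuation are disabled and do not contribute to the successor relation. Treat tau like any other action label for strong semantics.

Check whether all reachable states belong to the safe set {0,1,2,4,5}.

Answer: INVARIANT VIOLATED at state 3

Analysis:
Safe = {0,1,2,4,5}
R = {0,1,2,3,5}
  0: ok
  1: ok
  2: ok
  3: ✗ unsafe
  5: ok
reach 3 via a — violates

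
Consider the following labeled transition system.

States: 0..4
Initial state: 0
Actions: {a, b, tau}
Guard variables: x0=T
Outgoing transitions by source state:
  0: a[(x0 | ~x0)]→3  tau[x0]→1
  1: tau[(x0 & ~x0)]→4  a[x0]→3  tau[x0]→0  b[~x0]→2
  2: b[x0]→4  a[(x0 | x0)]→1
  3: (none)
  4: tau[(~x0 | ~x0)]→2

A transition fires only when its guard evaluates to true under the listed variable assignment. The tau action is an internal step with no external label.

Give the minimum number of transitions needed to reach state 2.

Answer: UNREACHABLE

Working:
BFS to 2:
  L0 = {0}
  L1 = {1,3}
2 never appears.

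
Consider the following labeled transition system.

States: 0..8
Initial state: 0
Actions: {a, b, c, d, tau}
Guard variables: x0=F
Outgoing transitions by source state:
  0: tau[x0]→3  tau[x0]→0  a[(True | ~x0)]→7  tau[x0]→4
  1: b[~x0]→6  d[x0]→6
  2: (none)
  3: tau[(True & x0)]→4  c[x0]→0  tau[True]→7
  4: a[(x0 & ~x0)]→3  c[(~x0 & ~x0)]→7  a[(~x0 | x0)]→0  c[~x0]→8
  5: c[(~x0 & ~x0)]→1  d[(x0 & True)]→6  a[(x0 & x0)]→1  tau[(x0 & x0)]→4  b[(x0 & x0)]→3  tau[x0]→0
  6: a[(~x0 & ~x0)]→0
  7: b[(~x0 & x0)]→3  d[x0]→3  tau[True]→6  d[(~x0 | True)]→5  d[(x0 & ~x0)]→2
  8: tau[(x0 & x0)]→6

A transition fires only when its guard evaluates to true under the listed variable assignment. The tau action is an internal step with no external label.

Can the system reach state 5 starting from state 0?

Answer: REACHABLE

Trace:
After dropping false guards: 10 live edges.
Layer 0: {0}
Layer 1: {7}  cumulative {0,7}
Layer 2: {5,6}  cumulative {0,5,6,7}
Layer 3: {1}  cumulative {0,1,5,6,7}
Reachable = {0,1,5,6,7}
trace reaching 5: a·d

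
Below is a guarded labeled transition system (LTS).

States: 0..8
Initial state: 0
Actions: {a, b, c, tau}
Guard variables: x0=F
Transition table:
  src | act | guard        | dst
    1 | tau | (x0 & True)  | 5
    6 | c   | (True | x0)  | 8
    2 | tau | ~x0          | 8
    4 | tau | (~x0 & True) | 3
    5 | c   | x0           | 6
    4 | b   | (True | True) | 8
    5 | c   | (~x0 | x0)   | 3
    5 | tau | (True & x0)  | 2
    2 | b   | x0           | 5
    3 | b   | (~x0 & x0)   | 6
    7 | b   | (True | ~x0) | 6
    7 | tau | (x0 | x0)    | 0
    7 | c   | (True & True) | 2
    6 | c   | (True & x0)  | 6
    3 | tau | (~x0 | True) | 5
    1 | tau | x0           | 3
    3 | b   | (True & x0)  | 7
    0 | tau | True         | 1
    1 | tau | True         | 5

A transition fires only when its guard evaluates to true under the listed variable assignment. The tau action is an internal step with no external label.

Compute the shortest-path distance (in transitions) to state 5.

BFS to 5:
  Layer 0: {0}
  Layer 1: {1}
  Layer 2: {5}
first hit 5 at d=2 via tau·tau

Answer: 2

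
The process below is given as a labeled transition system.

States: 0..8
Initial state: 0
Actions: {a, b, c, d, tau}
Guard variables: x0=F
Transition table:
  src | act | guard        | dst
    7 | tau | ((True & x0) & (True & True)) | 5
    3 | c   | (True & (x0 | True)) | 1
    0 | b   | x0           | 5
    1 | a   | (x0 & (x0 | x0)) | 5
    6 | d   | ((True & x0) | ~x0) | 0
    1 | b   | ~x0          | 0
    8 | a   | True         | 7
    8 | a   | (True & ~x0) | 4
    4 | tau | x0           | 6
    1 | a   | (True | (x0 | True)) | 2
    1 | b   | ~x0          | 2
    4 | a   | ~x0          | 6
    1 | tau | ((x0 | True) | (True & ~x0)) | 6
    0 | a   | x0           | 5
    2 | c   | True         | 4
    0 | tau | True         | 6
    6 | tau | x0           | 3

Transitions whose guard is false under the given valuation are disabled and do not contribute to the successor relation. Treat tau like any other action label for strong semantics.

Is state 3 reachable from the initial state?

11 transition(s) survive guard evaluation.
L0 = {0}
L1 = {6}  cumulative {0,6}
Reach set: {0,6}

Answer: UNREACHABLE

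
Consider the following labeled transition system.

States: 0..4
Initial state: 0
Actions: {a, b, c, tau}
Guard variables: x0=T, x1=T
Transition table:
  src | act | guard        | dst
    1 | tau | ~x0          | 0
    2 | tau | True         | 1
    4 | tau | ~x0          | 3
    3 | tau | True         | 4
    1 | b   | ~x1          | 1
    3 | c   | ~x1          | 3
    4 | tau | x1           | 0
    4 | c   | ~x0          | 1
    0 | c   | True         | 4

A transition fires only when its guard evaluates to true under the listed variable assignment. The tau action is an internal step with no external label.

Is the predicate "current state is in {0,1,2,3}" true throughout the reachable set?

Answer: INVARIANT VIOLATED at state 4

Analysis:
Inv-set: {0,1,2,3}
Reach set: {0,4}
  0: safe
  4: VIOLATES
counterexample path to 4: c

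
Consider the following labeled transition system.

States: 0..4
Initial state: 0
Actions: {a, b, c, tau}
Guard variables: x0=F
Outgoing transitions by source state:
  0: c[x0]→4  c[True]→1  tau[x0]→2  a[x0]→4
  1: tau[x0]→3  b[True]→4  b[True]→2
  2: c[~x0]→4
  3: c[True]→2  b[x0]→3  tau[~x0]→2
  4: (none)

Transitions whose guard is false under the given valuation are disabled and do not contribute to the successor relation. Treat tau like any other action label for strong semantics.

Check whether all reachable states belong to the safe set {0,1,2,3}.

Allowed set {0,1,2,3}
R = {0,1,2,4}
  0: ✓
  1: ✓
  2: ✓
  4: ✗ unsafe
witness against invariant: c·b → 4

Answer: INVARIANT VIOLATED at state 4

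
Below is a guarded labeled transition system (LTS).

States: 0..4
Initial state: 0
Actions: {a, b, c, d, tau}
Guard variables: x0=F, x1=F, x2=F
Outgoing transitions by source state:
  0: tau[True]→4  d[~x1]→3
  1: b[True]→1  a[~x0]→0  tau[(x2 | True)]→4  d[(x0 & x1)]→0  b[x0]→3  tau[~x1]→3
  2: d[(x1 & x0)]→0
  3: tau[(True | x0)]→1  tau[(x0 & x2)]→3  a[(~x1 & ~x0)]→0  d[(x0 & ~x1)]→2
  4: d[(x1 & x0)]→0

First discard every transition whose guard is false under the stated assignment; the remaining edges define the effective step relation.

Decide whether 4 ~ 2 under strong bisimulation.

Answer: BISIMILAR

Working:
Refine partition for ~:
  π0 = {{0,1,2,3,4}}
  π1 = {{0},{1},{2,4},{3}}
Fixed point at round 2; 4 class(es).
4∈{2,4}, 2∈{2,4}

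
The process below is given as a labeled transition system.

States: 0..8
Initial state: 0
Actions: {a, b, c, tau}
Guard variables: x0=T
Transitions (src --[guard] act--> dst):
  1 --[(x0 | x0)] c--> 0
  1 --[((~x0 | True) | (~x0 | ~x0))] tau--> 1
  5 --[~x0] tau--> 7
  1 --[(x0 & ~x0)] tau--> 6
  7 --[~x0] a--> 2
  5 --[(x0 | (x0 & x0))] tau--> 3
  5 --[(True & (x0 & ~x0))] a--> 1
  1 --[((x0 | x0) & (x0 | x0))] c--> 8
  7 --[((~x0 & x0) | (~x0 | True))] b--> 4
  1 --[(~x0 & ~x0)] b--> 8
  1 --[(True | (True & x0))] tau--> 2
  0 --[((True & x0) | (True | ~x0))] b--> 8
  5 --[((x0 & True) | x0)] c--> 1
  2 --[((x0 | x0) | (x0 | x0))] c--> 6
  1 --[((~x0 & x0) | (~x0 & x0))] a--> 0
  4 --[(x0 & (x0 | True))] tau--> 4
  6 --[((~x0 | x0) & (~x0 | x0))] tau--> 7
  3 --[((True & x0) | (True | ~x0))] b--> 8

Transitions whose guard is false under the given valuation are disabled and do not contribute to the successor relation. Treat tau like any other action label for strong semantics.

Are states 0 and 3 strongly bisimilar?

Answer: BISIMILAR

Working:
Compute ~ classes (split until stable):
  P[0] = {{0,1,2,3,4,5,6,7,8}}
  P[1] = {{0,3,7},{1,5},{2},{4,6},{8}}
  P[2] = {{0,3},{1},{2},{4},{5},{6},{7},{8}}
8 equivalence class(es) (converged in 3)
0∈{0,3}, 3∈{0,3}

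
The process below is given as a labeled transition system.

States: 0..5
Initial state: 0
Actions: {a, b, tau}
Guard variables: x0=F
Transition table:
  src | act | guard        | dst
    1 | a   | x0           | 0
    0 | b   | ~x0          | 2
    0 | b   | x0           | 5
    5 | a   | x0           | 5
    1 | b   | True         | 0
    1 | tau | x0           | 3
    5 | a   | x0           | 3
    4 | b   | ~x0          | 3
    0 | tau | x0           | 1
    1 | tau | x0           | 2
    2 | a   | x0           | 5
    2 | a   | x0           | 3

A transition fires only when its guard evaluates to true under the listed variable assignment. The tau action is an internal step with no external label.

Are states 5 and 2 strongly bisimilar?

Bisimulation quotient by refinement:
  π0 = {{0,1,2,3,4,5}}
  π1 = {{0,1,4},{2,3,5}}
  π2 = {{0,4},{1},{2,3,5}}
Fixed point at round 3; 3 class(es).
5∈{2,3,5}, 2∈{2,3,5}

Answer: BISIMILAR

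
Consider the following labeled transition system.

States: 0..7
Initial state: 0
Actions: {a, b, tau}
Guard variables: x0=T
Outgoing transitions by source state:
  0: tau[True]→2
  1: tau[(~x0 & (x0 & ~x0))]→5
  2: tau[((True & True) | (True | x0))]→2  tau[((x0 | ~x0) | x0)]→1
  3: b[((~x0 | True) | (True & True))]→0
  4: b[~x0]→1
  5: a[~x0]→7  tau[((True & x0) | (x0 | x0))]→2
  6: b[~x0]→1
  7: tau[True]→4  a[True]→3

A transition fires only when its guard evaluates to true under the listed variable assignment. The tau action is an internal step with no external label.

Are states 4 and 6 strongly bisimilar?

Refine partition for ~:
  π0 = {{0,1,2,3,4,5,6,7}}
  π1 = {{0,2,5},{1,4,6},{3},{7}}
  π2 = {{0,5},{1,4,6},{2},{3},{7}}
5 equivalence class(es) (converged in 3)
[4]={1,4,6}  [6]={1,4,6}

Answer: BISIMILAR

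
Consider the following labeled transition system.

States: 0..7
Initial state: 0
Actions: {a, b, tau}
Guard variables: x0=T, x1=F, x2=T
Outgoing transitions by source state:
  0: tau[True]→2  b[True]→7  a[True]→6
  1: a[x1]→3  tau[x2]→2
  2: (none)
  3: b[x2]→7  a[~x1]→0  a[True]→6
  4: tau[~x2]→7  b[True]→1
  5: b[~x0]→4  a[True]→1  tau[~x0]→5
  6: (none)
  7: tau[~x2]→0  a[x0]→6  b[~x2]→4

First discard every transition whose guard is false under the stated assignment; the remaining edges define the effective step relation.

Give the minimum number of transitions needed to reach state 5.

Breadth-first toward 5:
  Layer 0: {0}
  Layer 1: {2,6,7}
5 never appears.

Answer: UNREACHABLE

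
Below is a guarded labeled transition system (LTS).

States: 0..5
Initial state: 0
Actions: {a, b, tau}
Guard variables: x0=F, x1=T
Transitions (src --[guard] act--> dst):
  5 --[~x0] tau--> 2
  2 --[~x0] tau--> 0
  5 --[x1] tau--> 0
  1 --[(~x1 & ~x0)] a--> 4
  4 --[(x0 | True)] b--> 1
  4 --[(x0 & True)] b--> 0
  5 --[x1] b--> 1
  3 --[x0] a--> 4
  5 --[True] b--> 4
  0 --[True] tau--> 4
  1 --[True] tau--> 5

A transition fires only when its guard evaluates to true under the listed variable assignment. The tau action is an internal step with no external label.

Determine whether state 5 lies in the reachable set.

Answer: REACHABLE

Working:
8 transition(s) survive guard evaluation.
depth 0: {0}
depth 1: {4}  total {0,4}
depth 2: {1}  total {0,1,4}
depth 3: {5}  total {0,1,4,5}
depth 4: {2}  total {0,1,2,4,5}
Reach set: {0,1,2,4,5}
witness 5: tau·b·tau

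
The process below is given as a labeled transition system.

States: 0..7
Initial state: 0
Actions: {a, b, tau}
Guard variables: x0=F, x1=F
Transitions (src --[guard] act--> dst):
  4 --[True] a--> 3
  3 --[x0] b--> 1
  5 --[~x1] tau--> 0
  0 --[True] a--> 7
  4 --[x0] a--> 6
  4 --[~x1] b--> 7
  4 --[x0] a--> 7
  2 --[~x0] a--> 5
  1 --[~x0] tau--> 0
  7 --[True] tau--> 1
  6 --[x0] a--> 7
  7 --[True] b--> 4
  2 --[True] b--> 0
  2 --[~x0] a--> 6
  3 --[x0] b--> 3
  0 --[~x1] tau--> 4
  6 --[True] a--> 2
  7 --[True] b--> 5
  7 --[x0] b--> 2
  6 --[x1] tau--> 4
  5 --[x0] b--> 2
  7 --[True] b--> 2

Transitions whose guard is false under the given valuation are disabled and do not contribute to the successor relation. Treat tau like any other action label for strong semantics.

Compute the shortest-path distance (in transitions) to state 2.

Answer: 2

Trace:
BFS to 2:
  depth 0: {0}
  depth 1: {4,7}
  depth 2: {1,2,3,5}
depth(2)=2, e.g. a·b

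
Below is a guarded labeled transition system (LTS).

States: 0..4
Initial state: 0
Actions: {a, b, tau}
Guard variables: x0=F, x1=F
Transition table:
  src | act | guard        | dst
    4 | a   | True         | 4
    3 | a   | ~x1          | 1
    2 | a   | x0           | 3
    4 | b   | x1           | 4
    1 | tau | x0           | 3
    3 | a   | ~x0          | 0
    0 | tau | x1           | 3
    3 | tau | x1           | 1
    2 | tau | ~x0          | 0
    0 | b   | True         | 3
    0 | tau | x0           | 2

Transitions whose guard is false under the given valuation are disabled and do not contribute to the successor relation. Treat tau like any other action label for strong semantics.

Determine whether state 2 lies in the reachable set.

Guard filter leaves 5 enabled edge(s).
depth 0: {0}
depth 1: {3}  now seen {0,3}
depth 2: {1}  now seen {0,1,3}
Reachable = {0,1,3}

Answer: UNREACHABLE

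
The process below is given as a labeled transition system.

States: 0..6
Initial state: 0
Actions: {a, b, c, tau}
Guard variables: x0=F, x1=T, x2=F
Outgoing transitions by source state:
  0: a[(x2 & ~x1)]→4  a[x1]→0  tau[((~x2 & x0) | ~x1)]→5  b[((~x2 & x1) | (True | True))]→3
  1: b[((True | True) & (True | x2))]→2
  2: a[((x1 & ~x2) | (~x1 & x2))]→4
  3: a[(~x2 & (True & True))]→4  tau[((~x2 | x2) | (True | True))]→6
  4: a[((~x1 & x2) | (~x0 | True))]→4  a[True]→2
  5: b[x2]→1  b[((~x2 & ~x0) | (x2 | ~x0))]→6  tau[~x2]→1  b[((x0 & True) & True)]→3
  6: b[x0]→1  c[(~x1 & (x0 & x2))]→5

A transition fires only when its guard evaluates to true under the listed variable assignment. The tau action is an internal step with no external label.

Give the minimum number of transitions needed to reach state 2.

Breadth-first toward 2:
  depth 0: {0}
  depth 1: {3}
  depth 2: {4,6}
  depth 3: {2}
depth(2)=3, e.g. b·a·a

Answer: 3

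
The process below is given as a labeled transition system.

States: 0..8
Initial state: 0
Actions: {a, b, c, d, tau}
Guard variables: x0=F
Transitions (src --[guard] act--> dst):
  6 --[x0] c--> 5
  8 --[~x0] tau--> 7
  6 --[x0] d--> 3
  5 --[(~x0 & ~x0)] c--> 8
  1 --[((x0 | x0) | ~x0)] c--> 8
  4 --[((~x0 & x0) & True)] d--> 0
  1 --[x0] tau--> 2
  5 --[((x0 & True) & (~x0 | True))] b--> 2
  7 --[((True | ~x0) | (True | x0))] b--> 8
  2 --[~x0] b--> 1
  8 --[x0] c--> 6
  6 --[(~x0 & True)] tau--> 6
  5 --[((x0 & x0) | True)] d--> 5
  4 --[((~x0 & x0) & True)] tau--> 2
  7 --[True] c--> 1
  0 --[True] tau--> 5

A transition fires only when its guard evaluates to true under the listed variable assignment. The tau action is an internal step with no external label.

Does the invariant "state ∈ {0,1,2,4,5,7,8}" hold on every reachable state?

Answer: INVARIANT HOLDS

Working:
Inv-set: {0,1,2,4,5,7,8}
Reachable = {0,1,5,7,8}
  0: ok
  1: ok
  5: ok
  7: ok
  8: ok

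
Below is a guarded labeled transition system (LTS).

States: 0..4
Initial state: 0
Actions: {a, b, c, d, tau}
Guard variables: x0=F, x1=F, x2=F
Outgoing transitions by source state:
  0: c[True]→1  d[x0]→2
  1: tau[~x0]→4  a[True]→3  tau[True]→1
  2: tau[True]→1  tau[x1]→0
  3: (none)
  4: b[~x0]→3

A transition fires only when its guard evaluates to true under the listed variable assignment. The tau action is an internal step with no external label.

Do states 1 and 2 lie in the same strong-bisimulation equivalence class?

Answer: NOT BISIMILAR

Analysis:
Refine partition for ~:
  P[0] = {{0,1,2,3,4}}
  P[1] = {{0},{1},{2},{3},{4}}
stable after 2 split(s): 5 block(s)
[1]={1}  [2]={2}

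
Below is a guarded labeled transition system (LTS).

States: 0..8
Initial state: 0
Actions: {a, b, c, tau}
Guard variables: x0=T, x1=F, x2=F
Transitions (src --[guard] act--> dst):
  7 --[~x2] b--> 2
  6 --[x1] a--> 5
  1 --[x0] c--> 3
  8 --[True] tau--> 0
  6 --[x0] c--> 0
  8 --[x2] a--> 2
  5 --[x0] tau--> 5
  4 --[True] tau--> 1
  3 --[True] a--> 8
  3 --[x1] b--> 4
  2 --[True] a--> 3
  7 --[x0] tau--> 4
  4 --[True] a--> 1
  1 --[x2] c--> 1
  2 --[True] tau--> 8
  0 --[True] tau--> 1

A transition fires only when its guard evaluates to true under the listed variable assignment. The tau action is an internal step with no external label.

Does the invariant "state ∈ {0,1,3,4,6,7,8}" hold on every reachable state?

Answer: INVARIANT HOLDS

Analysis:
Allowed set {0,1,3,4,6,7,8}
R = {0,1,3,8}
  0: ok
  1: ok
  3: ok
  8: ok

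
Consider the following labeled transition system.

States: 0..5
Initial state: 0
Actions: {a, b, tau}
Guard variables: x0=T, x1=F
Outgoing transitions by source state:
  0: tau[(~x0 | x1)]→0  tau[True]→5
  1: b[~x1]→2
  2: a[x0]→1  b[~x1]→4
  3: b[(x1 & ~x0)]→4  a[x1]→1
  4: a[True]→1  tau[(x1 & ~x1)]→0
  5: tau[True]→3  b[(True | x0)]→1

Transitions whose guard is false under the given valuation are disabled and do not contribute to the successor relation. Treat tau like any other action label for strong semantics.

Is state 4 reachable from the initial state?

7 transition(s) survive guard evaluation.
depth 0: {0}
depth 1: {5}  cumulative {0,5}
depth 2: {1,3}  cumulative {0,1,3,5}
depth 3: {2}  cumulative {0,1,2,3,5}
depth 4: {4}  cumulative {0,1,2,3,4,5}
Reach set: {0,1,2,3,4,5}
Path to 4: tau·b·b·b

Answer: REACHABLE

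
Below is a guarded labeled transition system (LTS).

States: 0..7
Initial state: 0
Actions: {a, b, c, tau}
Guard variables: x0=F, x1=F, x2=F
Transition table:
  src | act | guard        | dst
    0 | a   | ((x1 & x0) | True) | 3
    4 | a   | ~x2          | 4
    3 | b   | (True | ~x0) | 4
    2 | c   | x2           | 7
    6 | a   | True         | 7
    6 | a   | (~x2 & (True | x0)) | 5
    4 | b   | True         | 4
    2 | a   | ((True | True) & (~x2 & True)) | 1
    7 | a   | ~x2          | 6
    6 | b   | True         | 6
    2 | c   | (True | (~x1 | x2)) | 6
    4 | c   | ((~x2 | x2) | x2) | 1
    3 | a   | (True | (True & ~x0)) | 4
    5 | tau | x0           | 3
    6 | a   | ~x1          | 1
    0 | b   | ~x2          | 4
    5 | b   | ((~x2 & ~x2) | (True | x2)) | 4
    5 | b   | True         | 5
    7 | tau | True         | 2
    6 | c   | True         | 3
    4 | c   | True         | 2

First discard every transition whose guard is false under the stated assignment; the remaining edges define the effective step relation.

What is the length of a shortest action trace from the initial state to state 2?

Answer: 2

Working:
BFS to 2:
  depth 0: {0}
  depth 1: {3,4}
  depth 2: {1,2}
2 enters at depth 2; path b·c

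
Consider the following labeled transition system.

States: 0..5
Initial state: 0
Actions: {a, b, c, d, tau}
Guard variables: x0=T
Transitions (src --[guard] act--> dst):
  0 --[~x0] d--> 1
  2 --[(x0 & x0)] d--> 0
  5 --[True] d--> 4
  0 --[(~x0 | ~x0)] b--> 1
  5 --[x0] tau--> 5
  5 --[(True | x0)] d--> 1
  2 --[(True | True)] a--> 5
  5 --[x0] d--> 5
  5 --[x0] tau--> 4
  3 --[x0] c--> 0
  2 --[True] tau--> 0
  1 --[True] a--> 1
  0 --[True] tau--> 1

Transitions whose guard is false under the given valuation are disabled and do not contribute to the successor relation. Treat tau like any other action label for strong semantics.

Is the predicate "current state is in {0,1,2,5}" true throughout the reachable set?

Safe = {0,1,2,5}
Reachable = {0,1}
  0: safe
  1: safe

Answer: INVARIANT HOLDS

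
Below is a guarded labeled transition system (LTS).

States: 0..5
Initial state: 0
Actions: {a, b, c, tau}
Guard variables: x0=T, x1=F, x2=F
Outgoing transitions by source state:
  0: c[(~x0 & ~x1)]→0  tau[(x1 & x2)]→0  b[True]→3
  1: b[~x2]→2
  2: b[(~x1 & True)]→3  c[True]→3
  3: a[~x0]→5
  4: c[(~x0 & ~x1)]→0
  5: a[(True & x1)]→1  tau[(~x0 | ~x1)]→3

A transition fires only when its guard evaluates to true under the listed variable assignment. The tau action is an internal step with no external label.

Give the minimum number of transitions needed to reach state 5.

BFS to 5:
  L0 = {0}
  L1 = {3}
5 never appears.

Answer: UNREACHABLE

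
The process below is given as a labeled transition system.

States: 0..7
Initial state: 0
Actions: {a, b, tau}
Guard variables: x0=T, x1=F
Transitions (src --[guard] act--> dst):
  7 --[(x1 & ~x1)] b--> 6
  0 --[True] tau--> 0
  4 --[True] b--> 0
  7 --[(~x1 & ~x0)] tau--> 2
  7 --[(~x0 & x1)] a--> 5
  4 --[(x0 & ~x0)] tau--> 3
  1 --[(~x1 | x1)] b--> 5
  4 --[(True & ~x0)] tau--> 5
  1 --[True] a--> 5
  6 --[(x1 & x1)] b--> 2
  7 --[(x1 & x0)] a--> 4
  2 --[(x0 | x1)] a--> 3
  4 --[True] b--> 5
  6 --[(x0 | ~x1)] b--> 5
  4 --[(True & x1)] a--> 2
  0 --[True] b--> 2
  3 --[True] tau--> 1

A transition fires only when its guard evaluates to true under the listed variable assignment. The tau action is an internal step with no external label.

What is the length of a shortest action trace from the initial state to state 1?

Breadth-first toward 1:
  L0 = {0}
  L1 = {2}
  L2 = {3}
  L3 = {1}
first hit 1 at d=3 via b·a·tau

Answer: 3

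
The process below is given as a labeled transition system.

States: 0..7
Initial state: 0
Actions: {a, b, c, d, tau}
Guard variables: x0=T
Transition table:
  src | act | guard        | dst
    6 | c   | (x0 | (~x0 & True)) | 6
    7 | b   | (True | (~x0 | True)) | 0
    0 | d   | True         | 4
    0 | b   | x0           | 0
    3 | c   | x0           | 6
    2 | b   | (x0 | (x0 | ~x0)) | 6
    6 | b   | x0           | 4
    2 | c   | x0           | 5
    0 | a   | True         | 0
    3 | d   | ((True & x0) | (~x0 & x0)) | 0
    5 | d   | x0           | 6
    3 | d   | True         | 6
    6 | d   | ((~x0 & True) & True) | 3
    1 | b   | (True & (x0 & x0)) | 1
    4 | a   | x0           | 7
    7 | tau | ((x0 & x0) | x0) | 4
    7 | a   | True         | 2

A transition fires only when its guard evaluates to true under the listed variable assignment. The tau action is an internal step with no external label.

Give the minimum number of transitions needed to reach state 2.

Breadth-first toward 2:
  Layer 0: {0}
  Layer 1: {4}
  Layer 2: {7}
  Layer 3: {2}
depth(2)=3, e.g. d·a·a

Answer: 3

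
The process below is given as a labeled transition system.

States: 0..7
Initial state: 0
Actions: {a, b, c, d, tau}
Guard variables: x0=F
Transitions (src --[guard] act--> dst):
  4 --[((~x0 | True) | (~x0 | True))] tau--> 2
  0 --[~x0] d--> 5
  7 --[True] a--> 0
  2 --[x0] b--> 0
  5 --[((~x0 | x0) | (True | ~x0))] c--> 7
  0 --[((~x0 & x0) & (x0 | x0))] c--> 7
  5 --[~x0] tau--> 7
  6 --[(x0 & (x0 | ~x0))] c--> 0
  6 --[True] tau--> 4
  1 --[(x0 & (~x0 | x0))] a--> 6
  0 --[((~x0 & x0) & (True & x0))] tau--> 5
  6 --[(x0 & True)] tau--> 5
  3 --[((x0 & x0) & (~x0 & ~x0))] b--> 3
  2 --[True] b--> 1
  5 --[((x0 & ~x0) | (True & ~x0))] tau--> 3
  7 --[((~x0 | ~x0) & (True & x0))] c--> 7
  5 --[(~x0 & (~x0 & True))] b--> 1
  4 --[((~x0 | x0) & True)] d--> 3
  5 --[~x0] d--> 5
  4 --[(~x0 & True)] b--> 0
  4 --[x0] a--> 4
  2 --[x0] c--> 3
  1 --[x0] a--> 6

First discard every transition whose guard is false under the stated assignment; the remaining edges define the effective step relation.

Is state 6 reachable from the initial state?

Answer: UNREACHABLE

Analysis:
12 transition(s) survive guard evaluation.
L0 = {0}
L1 = {5}  cumulative {0,5}
L2 = {1,3,7}  cumulative {0,1,3,5,7}
R = {0,1,3,5,7}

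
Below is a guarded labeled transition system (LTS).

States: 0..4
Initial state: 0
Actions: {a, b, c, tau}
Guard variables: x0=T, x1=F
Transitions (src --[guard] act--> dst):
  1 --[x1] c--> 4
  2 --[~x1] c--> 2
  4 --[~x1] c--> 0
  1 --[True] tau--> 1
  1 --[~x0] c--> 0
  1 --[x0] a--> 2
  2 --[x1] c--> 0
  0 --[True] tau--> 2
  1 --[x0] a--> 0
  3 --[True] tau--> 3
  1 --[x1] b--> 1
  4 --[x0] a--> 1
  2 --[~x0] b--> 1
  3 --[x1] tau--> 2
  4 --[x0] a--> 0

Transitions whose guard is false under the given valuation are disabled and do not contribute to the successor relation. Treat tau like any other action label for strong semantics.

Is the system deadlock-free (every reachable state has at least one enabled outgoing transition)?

Answer: DEADLOCK-FREE

Trace:
R = {0,2}
  0: tau→2  [deg 1]
  2: c→2  [deg 1]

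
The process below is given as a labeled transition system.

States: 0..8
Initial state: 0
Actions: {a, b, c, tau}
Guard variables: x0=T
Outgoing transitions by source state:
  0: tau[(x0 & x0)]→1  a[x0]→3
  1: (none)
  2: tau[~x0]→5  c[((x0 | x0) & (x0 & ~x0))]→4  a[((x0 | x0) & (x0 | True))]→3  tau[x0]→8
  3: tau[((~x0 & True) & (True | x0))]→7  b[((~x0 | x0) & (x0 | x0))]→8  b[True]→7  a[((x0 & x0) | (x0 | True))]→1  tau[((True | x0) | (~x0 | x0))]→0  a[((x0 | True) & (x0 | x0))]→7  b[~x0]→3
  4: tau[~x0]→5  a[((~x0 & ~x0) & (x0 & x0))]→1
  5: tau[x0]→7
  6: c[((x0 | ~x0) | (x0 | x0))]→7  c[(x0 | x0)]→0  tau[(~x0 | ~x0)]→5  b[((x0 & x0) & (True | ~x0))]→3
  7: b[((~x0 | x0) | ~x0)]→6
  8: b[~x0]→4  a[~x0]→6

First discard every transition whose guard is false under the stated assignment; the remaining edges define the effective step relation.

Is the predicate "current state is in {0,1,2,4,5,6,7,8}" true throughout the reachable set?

Allowed set {0,1,2,4,5,6,7,8}
Reachable = {0,1,3,6,7,8}
  0: safe
  1: safe
  3: outside
  6: safe
  7: safe
  8: safe
counterexample path to 3: a

Answer: INVARIANT VIOLATED at state 3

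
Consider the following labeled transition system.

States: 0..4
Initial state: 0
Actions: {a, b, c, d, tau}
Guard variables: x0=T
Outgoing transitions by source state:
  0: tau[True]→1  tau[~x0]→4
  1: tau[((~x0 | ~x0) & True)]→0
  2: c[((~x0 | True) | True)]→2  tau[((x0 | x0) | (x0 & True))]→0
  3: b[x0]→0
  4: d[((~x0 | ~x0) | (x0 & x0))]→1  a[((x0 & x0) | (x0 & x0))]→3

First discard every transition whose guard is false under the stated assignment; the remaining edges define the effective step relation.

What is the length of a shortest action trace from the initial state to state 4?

Answer: UNREACHABLE

Working:
Layered search for 4:
  depth 0: {0}
  depth 1: {1}
4 never appears.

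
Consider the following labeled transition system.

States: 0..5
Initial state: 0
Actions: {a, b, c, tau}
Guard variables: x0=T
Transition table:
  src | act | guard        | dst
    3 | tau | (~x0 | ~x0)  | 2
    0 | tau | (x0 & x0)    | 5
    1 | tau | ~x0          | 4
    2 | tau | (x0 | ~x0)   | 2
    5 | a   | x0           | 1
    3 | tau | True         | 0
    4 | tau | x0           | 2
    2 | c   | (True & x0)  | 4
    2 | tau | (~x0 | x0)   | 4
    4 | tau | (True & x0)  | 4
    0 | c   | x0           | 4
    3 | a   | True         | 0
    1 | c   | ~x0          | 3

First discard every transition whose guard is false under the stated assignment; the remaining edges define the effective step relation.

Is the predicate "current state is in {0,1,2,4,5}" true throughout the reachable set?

Safe = {0,1,2,4,5}
R = {0,1,2,4,5}
  0: safe
  1: safe
  2: safe
  4: safe
  5: safe

Answer: INVARIANT HOLDS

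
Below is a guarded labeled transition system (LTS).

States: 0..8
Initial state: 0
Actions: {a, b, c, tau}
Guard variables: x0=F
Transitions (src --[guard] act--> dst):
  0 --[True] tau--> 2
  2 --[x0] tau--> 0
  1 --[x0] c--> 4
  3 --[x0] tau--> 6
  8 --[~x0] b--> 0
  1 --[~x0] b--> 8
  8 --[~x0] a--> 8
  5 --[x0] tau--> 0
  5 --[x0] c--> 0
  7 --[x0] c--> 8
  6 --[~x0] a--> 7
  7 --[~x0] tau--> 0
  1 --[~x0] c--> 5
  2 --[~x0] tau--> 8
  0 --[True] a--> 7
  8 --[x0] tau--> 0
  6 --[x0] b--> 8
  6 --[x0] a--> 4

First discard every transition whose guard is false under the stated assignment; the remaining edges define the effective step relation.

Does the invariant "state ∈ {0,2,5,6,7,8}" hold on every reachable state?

Answer: INVARIANT HOLDS

Trace:
Safe = {0,2,5,6,7,8}
Reach set: {0,2,7,8}
  0: ok
  2: ok
  7: ok
  8: ok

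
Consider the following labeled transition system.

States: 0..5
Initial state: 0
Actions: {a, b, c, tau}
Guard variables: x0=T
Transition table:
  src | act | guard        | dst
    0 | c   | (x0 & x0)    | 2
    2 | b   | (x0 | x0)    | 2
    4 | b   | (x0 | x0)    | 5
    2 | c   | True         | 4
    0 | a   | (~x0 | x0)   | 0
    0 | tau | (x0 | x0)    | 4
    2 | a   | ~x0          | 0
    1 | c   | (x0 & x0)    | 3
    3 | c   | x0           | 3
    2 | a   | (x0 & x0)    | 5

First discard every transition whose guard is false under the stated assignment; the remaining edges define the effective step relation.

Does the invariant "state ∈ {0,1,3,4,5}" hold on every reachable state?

Answer: INVARIANT VIOLATED at state 2

Working:
Safe = {0,1,3,4,5}
Reachable = {0,2,4,5}
  0: ✓
  2: ✗ unsafe
  4: ✓
  5: ✓
witness against invariant: c → 2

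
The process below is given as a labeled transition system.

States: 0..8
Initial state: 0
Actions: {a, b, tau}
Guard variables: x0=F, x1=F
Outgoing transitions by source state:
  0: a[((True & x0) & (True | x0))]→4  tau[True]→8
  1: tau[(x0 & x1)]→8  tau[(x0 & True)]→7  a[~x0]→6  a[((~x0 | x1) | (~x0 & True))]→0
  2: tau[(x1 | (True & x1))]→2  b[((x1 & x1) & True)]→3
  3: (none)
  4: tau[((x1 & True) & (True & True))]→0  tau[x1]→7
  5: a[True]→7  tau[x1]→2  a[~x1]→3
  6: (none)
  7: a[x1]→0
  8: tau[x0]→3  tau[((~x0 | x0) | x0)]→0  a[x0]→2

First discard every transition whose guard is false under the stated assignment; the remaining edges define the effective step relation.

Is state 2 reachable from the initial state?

Answer: UNREACHABLE

Analysis:
After dropping false guards: 6 live edges.
Layer 0: {0}
Layer 1: {8}  cumulative {0,8}
Reach set: {0,8}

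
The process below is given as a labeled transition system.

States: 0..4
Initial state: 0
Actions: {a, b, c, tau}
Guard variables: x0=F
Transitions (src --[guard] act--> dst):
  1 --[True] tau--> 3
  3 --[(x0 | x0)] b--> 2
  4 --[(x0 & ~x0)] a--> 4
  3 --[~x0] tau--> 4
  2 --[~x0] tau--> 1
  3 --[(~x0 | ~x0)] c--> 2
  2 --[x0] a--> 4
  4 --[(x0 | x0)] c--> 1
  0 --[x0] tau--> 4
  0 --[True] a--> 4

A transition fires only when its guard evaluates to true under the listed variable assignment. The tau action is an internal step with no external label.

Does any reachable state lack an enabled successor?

Reach set: {0,4}
  0: a→4  [1 exit(s)]
  4: ∅  [STUCK]
witness 4: a

Answer: DEADLOCK at state 4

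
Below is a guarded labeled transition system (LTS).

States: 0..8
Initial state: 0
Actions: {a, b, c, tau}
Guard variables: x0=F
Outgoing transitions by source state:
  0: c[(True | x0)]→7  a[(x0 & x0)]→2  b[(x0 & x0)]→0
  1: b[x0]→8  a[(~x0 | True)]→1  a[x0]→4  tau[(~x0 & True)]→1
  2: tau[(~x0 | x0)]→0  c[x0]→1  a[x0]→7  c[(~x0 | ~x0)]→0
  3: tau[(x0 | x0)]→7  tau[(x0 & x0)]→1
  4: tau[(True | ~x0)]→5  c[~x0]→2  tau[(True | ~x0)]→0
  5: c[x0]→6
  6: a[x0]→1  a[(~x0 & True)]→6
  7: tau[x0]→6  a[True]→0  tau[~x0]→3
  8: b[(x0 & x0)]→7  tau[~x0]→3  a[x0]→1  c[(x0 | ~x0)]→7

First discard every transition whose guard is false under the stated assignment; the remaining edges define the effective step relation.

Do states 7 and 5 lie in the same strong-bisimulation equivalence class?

Bisimulation quotient by refinement:
  π0 = {{0,1,2,3,4,5,6,7,8}}
  π1 = {{0},{1,7},{2,4,8},{3,5},{6}}
  π2 = {{0},{1},{2},{3,5},{4},{6},{7},{8}}
Fixed point at round 3; 8 class(es).
[7]={7}  [5]={3,5}

Answer: NOT BISIMILAR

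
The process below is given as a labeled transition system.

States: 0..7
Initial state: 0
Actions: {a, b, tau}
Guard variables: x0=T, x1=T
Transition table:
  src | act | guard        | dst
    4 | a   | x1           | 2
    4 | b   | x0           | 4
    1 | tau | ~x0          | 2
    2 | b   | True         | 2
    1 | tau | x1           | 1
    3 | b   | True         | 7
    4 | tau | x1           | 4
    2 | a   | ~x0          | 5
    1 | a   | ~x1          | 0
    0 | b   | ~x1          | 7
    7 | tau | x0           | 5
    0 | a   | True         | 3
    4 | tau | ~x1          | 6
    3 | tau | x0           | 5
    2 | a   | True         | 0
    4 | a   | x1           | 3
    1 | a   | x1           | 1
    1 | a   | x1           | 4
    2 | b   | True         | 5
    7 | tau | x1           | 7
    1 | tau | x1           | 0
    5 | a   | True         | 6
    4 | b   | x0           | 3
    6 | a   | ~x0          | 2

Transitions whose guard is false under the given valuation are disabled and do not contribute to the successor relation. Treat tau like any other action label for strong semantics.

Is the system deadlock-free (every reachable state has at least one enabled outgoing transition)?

Answer: DEADLOCK at state 6

Analysis:
R = {0,3,5,6,7}
  0: a→3  [1 exit(s)]
  3: b→7  tau→5  [2 exit(s)]
  5: a→6  [1 exit(s)]
  6: ∅  [STUCK]
  7: tau→5  tau→7  [2 exit(s)]
witness 6: a·tau·a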